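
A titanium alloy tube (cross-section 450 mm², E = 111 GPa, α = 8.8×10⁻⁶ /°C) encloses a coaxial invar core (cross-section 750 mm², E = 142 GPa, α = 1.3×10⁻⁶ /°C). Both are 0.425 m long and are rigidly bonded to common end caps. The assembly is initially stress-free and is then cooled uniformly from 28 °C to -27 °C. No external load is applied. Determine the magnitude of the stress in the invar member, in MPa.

σ ≈ 18.7 MPa (compressive)

Equilibrium of a rigid end plate with no external load gives equal and opposite internal forces ±P in the two members. Since α_{titanium alloy} > α_{invar}, cooling drives the titanium alloy into tension and the invar into compression.
Equating the net (thermal + elastic) strains gives |α₁ − α₂|·ΔT = P·[1/(A₁E₁) + 1/(A₂E₂)].
|α₁ − α₂|·ΔT = 7.5×10⁻⁶ × 55 = 0.0004125.
1/(A₁E₁) + 1/(A₂E₂) = 1/(450×111×10³) + 1/(750×142×10³) = 2.941×10⁻⁸ N⁻¹.
P = 0.0004125 / 2.941×10⁻⁸ = 14030 N = 14.03 kN.
σ_{invar} = P/A₂ = 14030/750 = 18.7 MPa, compressive.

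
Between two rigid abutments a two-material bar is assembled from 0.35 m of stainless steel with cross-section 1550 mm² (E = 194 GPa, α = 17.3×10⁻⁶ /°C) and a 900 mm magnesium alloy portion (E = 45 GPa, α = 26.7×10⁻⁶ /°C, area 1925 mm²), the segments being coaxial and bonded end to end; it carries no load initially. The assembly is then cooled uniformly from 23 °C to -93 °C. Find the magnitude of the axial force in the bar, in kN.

Free thermal contraction of the whole bar: Σ αᵢΔT Lᵢ = 17.3×10⁻⁶×116×350 + 26.7×10⁻⁶×116×900 = 3.49 mm.
Since the ends are fixed, an axial force P builds up, equal in every segment, with P · Σ Lᵢ/(AᵢEᵢ) = δ_free.
Σ Lᵢ/(AᵢEᵢ) = 350/(1550×194×10³) + 900/(1925×45×10³) = 1.155×10⁻⁵ mm/N.
P = 3.49 / 1.155×10⁻⁵ = 302100 N = 302.1 kN, tensile.

P ≈ 302 kN (tensile)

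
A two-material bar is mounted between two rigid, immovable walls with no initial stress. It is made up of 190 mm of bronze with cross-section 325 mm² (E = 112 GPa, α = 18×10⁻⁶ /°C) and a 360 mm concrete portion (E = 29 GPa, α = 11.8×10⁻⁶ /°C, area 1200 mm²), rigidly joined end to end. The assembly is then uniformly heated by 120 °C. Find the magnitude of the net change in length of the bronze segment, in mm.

|ΔL| ≈ 0.102 mm

If the supports were absent, the total length change would be Σ αᵢΔT Lᵢ = 18×10⁻⁶×120×190 + 11.8×10⁻⁶×120×360 = 0.9202 mm.
The walls prevent any net length change, so an axial force P (same in every segment) develops. Compatibility: P · Σ Lᵢ/(AᵢEᵢ) = δ_free.
The series flexibility is Σ Lᵢ/(AᵢEᵢ) = 190/(325×112×10³) + 360/(1200×29×10³) = 1.556×10⁻⁵ mm/N.
P = 0.9202 / 1.556×10⁻⁵ = 59120 N = 59.12 kN, compressive.
For the bronze segment, free thermal change = 18×10⁻⁶×120×190 = 0.4104 mm and elastic change from P = 59120×190/(325×112×10³) = 0.3086 mm; these oppose, so the net change is 0.102 mm (segment lengthens).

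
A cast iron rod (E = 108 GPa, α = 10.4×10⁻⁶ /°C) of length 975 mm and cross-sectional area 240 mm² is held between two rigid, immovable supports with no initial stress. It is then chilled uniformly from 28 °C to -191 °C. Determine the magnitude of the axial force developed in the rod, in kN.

P ≈ 59 kN (tensile)

With zero net strain, σ = E·αΔT = 108 GPa × 10.4×10⁻⁶ × 219 = 246 MPa.
Axial force P = σA = 246 × 240 = 59040 N = 59.04 kN, tensile.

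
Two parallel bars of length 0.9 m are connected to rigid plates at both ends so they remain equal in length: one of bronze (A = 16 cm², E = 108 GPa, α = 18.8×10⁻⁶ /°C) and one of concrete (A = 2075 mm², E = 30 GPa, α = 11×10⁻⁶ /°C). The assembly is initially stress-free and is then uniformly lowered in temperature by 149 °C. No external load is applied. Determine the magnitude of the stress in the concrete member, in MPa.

σ ≈ 25.6 MPa (compressive)

Both members must finish at the same length. With the larger α, the bronze tends to over-contract; the plates restrain it, putting the bronze in tension and the concrete in compression. With no external load the two internal forces are equal and opposite, magnitude P.
Setting the final lengths equal and cancelling L: (α₁ − α₂)ΔT = P/(A₁E₁) + P/(A₂E₂).
|α₁ − α₂|·ΔT = 7.8×10⁻⁶ × 149 = 0.001162.
1/(A₁E₁) + 1/(A₂E₂) = 1/(1600×108×10³) + 1/(2075×30×10³) = 2.185×10⁻⁸ N⁻¹.
So P = 0.001162 / 2.185×10⁻⁸ = 53.19 kN.
σ_{concrete} = P/A₂ = 53190/2075 = 25.63 MPa, compressive.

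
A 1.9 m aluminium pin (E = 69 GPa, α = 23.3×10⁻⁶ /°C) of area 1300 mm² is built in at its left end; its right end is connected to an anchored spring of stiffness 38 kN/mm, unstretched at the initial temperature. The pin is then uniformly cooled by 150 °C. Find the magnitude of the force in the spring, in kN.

P ≈ 140 kN

Free thermal contraction: δ_free = αΔT L = 23.3×10⁻⁶ × 150 × 1900 = 6.641 mm.
With a force P in the spring, the elastic change of the pin is PL/(AE) and that of the spring is P/k; compatibility requires their sum to equal δ_free.
So P = δ_free / [L/(AE) + 1/k] = 6.641 / [ 1900/(1300×69×10³) + 1/(38×10³) ].
P = 6.641 / 4.75×10⁻⁵ = 139800 N.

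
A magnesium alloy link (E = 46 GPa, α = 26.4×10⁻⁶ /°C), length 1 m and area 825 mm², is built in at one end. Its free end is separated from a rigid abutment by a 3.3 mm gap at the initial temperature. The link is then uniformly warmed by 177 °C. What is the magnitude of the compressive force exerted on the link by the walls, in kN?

If the wall were absent the link would grow by αΔT L = 26.4×10⁻⁶ × 177 × 1000 = 4.673 mm.
This exceeds the 3.3 mm gap, so the wall pushes back. The portion of expansion that must be recovered elastically is δ_free − gap = 4.673 − 3.3 = 1.373 mm.
That suppressed elongation corresponds to σ = E·Δ/L = 46×10³ × 1.373/1000 = 63.15 MPa.
Force on the wall = σA = 63.15 × 825 mm² = 52.1 kN.

P ≈ 52.1 kN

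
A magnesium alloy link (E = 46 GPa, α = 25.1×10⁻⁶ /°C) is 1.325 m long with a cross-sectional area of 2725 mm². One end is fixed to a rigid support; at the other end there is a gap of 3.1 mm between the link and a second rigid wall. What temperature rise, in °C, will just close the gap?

The gap closes when αΔT L = 3.1 mm, since the link is still unstressed at that instant.
ΔT = 3.1 / (25.1×10⁻⁶ × 1325) = 93.21 °C.

ΔT ≈ 93.2 °C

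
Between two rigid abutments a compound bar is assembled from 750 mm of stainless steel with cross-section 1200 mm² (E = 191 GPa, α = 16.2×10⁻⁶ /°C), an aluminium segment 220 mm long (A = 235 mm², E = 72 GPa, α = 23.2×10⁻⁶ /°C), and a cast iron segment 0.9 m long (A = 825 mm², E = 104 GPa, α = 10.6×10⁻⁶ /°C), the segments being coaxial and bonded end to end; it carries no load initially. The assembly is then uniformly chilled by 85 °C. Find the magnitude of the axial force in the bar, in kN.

P ≈ 85.1 kN (tensile)

Free thermal contraction of the whole bar: Σ αᵢΔT Lᵢ = 16.2×10⁻⁶×85×750 + 23.2×10⁻⁶×85×220 + 10.6×10⁻⁶×85×900 = 2.277 mm.
Since the ends are fixed, an axial force P builds up, equal in every segment, with P · Σ Lᵢ/(AᵢEᵢ) = δ_free.
The series flexibility is Σ Lᵢ/(AᵢEᵢ) = 750/(1200×191×10³) + 220/(235×72×10³) + 900/(825×104×10³) = 2.676×10⁻⁵ mm/N.
So P = 2.277 / 2.676×10⁻⁵ = 85.09 kN, tensile.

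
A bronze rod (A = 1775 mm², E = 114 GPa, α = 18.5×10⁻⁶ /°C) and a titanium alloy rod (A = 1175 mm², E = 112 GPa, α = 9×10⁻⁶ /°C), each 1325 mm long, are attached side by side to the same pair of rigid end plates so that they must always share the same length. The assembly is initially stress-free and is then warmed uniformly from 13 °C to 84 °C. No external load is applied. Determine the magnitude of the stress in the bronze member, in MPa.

Both members must finish at the same length. With the larger α, the bronze tends to over-expand; the plates restrain it, putting the bronze in compression and the titanium alloy in tension. With no external load the two internal forces are equal and opposite, magnitude P.
Equating the net (thermal + elastic) strains gives |α₁ − α₂|·ΔT = P·[1/(A₁E₁) + 1/(A₂E₂)].
|α₁ − α₂|·ΔT = 9.5×10⁻⁶ × 71 = 0.0006745.
1/(A₁E₁) + 1/(A₂E₂) = 1/(1775×114×10³) + 1/(1175×112×10³) = 1.254×10⁻⁸ N⁻¹.
P = 0.0006745 / 1.254×10⁻⁸ = 53780 N = 53.78 kN.
σ_{bronze} = P/A₁ = 53780/1775 = 30.3 MPa, compressive.

σ ≈ 30.3 MPa (compressive)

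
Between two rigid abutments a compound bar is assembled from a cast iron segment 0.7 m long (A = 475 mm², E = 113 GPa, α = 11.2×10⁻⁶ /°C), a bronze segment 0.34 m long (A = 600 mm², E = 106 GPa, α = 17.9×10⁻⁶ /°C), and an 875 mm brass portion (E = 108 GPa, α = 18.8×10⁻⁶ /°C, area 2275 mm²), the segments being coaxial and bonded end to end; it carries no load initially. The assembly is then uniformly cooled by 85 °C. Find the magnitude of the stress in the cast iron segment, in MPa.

σ ≈ 248 MPa (tensile)

Free thermal contraction of the whole bar: Σ αᵢΔT Lᵢ = 11.2×10⁻⁶×85×700 + 17.9×10⁻⁶×85×340 + 18.8×10⁻⁶×85×875 = 2.582 mm.
The walls prevent any net length change, so an axial force P (same in every segment) develops. Compatibility: P · Σ Lᵢ/(AᵢEᵢ) = δ_free.
The series flexibility is Σ Lᵢ/(AᵢEᵢ) = 700/(475×113×10³) + 340/(600×106×10³) + 875/(2275×108×10³) = 2.195×10⁻⁵ mm/N.
Hence P = δ_free / Σ(L/AE) = 2.582/2.195×10⁻⁵ = 117.6 kN (tensile).
σ_{cast iron} = P / A = 117600 / 475 = 247.7 MPa.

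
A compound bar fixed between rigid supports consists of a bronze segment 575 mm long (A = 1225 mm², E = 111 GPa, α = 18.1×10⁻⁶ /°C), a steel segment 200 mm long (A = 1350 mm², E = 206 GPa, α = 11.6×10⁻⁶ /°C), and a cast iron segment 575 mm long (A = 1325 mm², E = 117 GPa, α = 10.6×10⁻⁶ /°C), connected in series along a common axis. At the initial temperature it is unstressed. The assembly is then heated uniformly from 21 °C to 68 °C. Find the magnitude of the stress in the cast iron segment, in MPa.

σ ≈ 77.1 MPa (compressive)

If the supports were absent, the total length change would be Σ αᵢΔT Lᵢ = 18.1×10⁻⁶×47×575 + 11.6×10⁻⁶×47×200 + 10.6×10⁻⁶×47×575 = 0.8847 mm.
The walls prevent any net length change, so an axial force P (same in every segment) develops. Compatibility: P · Σ Lᵢ/(AᵢEᵢ) = δ_free.
Σ Lᵢ/(AᵢEᵢ) = 575/(1225×111×10³) + 200/(1350×206×10³) + 575/(1325×117×10³) = 8.657×10⁻⁶ mm/N.
Hence P = δ_free / Σ(L/AE) = 0.8847/8.657×10⁻⁶ = 102.2 kN (compressive).
σ_{cast iron} = P / A = 102200 / 1325 = 77.12 MPa.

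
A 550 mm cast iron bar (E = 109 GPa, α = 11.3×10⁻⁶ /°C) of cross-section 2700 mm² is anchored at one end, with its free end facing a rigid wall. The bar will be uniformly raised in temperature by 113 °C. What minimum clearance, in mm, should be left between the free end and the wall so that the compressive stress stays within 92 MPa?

g ≈ 0.238 mm

With no wall the bar would lengthen by αΔT L = 11.3×10⁻⁶ × 113 × 550 = 0.7023 mm.
A stress of 92 MPa corresponds to the wall pushing the bar back by σL/E = 92×550/(109×10³) = 0.4642 mm.
The gap must absorb the remainder: g_min = 0.7023 − 0.4642 = 0.2381 mm.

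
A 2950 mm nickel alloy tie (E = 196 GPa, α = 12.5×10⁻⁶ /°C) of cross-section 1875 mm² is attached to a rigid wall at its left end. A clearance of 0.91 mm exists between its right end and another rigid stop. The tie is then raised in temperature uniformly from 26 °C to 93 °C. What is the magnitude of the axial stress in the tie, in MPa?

Free thermal elongation = αΔT L = 12.5×10⁻⁶ × 67 × 2950 = 2.471 mm.
After closing the 0.91 mm clearance, 2.471 − 0.91 = 1.561 mm of expansion remains to be suppressed by the wall.
That suppressed elongation corresponds to σ = E·Δ/L = 196×10³ × 1.561/2950 = 103.7 MPa.

σ ≈ 104 MPa (compressive)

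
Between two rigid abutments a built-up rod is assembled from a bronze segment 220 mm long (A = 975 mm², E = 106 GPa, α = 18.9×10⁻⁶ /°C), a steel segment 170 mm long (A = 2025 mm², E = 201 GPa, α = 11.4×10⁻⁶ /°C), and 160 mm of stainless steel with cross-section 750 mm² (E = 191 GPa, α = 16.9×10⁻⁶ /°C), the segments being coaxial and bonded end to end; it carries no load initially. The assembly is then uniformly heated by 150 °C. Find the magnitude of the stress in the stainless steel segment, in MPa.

σ ≈ 480 MPa (compressive)

If the supports were absent, the total length change would be Σ αᵢΔT Lᵢ = 18.9×10⁻⁶×150×220 + 11.4×10⁻⁶×150×170 + 16.9×10⁻⁶×150×160 = 1.32 mm.
Since the ends are fixed, an axial force P builds up, equal in every segment, with P · Σ Lᵢ/(AᵢEᵢ) = δ_free.
Σ Lᵢ/(AᵢEᵢ) = 220/(975×106×10³) + 170/(2025×201×10³) + 160/(750×191×10³) = 3.663×10⁻⁶ mm/N.
So P = 1.32 / 3.663×10⁻⁶ = 360.3 kN, compressive.
σ_{stainless steel} = P / A = 360300 / 750 = 480.4 MPa.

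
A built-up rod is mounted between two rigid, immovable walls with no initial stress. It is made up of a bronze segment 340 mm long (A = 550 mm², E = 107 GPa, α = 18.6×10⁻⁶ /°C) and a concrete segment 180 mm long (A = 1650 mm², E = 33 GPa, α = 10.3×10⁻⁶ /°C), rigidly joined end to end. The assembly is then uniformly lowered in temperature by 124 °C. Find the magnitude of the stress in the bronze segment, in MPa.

If the supports were absent, the total length change would be Σ αᵢΔT Lᵢ = 18.6×10⁻⁶×124×340 + 10.3×10⁻⁶×124×180 = 1.014 mm.
Since the ends are fixed, an axial force P builds up, equal in every segment, with P · Σ Lᵢ/(AᵢEᵢ) = δ_free.
The series flexibility is Σ Lᵢ/(AᵢEᵢ) = 340/(550×107×10³) + 180/(1650×33×10³) = 9.083×10⁻⁶ mm/N.
P = 1.014 / 9.083×10⁻⁶ = 111600 N = 111.6 kN, tensile.
σ_{bronze} = P / A = 111600 / 550 = 203 MPa.

σ ≈ 203 MPa (tensile)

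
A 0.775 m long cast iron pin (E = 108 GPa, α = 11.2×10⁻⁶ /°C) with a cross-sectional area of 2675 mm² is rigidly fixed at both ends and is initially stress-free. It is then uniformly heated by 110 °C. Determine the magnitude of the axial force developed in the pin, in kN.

The ends cannot move, so σ = EαΔT = 108×10³ × 11.2×10⁻⁶ × 110 = 133.1 MPa.
P = AEαΔT = 2675 × 108×10³ × 11.2×10⁻⁶ × 110 = 355.9 kN (compressive).

P ≈ 356 kN (compressive)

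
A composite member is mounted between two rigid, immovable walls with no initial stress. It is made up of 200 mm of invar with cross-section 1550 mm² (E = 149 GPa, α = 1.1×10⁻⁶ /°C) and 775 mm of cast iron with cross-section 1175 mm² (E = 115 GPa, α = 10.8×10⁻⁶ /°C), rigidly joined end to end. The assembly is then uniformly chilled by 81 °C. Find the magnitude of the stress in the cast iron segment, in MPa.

σ ≈ 89.7 MPa (tensile)

Free thermal contraction of the whole bar: Σ αᵢΔT Lᵢ = 1.1×10⁻⁶×81×200 + 10.8×10⁻⁶×81×775 = 0.6958 mm.
The rigid supports impose zero overall length change; the single axial force P common to all segments must satisfy P Σ Lᵢ/(AᵢEᵢ) = δ_free.
The series flexibility is Σ Lᵢ/(AᵢEᵢ) = 200/(1550×149×10³) + 775/(1175×115×10³) = 6.601×10⁻⁶ mm/N.
So P = 0.6958 / 6.601×10⁻⁶ = 105.4 kN, tensile.
σ_{cast iron} = P / A = 105400 / 1175 = 89.7 MPa.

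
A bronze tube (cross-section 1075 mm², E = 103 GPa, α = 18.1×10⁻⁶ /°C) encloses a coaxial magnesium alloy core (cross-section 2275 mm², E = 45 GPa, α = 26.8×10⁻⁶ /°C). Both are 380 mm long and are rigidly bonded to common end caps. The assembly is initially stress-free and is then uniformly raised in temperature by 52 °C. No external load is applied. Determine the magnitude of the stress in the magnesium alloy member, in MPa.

σ ≈ 10.6 MPa (compressive)

Equilibrium of a rigid end plate with no external load gives equal and opposite internal forces ±P in the two members. Since α_{magnesium alloy} > α_{bronze}, heating drives the magnesium alloy into compression and the bronze into tension.
Setting the final lengths equal and cancelling L: (α₁ − α₂)ΔT = P/(A₁E₁) + P/(A₂E₂).
|α₁ − α₂|·ΔT = 8.7×10⁻⁶ × 52 = 0.0004524.
1/(A₁E₁) + 1/(A₂E₂) = 1/(1075×103×10³) + 1/(2275×45×10³) = 1.88×10⁻⁸ N⁻¹.
So P = 0.0004524 / 1.88×10⁻⁸ = 24.06 kN.
σ_{magnesium alloy} = P/A₂ = 24060/2275 = 10.58 MPa, compressive.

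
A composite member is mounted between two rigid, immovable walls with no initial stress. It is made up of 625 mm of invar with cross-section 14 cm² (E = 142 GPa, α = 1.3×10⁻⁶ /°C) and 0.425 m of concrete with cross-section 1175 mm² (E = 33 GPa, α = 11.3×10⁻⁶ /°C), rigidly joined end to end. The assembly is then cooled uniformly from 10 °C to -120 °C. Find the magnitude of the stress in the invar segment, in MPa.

Free thermal contraction of the whole bar: Σ αᵢΔT Lᵢ = 1.3×10⁻⁶×130×625 + 11.3×10⁻⁶×130×425 = 0.7299 mm.
Since the ends are fixed, an axial force P builds up, equal in every segment, with P · Σ Lᵢ/(AᵢEᵢ) = δ_free.
The series flexibility is Σ Lᵢ/(AᵢEᵢ) = 625/(1400×142×10³) + 425/(1175×33×10³) = 1.41×10⁻⁵ mm/N.
P = 0.7299 / 1.41×10⁻⁵ = 51750 N = 51.75 kN, tensile.
σ_{invar} = P / A = 51750 / 1400 = 36.97 MPa.

σ ≈ 37 MPa (tensile)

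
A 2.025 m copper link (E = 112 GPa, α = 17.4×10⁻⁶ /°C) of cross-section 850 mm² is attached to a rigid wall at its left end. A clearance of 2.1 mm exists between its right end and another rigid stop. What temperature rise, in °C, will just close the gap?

The gap closes when αΔT L = 2.1 mm, since the link is still unstressed at that instant.
ΔT = 2.1 / (17.4×10⁻⁶ × 2025) = 59.6 °C.

ΔT ≈ 59.6 °C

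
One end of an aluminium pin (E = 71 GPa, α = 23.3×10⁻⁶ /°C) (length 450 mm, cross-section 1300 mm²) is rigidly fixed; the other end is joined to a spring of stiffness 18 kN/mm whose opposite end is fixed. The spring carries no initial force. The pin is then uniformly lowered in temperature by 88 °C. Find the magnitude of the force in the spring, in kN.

Free thermal contraction: δ_free = αΔT L = 23.3×10⁻⁶ × 88 × 450 = 0.9227 mm.
With a force P in the spring, the elastic change of the pin is PL/(AE) and that of the spring is P/k; compatibility requires their sum to equal δ_free.
P [ L/(AE) + 1/k ] = δ_free → P [ 450/(1300×71×10³) + 1/(18×10³) ] = 0.9227.
P = 0.9227 / 6.043×10⁻⁵ = 15270 N.

P ≈ 15.3 kN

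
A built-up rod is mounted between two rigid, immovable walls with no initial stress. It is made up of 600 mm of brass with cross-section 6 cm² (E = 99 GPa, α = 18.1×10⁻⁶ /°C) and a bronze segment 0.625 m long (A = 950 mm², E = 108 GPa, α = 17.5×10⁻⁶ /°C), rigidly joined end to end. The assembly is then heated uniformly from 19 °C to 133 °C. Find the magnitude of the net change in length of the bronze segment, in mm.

If the supports were absent, the total length change would be Σ αᵢΔT Lᵢ = 18.1×10⁻⁶×114×600 + 17.5×10⁻⁶×114×625 = 2.485 mm.
The walls prevent any net length change, so an axial force P (same in every segment) develops. Compatibility: P · Σ Lᵢ/(AᵢEᵢ) = δ_free.
Σ Lᵢ/(AᵢEᵢ) = 600/(600×99×10³) + 625/(950×108×10³) = 1.619×10⁻⁵ mm/N.
Hence P = δ_free / Σ(L/AE) = 2.485/1.619×10⁻⁵ = 153.5 kN (compressive).
For the bronze segment, free thermal change = 17.5×10⁻⁶×114×625 = 1.247 mm and elastic change from P = 153500×625/(950×108×10³) = 0.9348 mm; these oppose, so the net change is 0.312 mm (segment lengthens).

|ΔL| ≈ 0.312 mm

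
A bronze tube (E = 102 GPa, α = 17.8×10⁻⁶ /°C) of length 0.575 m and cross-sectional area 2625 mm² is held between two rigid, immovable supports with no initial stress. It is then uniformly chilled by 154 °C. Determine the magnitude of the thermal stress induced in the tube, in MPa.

With length fixed, the mechanical strain must cancel the thermal strain αΔT = 17.8×10⁻⁶ × 154 = 2741.2×10⁻⁶.
Hence σ = E·αΔT = 102×10³ × 2741.2×10⁻⁶ = 279.6 MPa, tensile.

σ ≈ 280 MPa (tensile)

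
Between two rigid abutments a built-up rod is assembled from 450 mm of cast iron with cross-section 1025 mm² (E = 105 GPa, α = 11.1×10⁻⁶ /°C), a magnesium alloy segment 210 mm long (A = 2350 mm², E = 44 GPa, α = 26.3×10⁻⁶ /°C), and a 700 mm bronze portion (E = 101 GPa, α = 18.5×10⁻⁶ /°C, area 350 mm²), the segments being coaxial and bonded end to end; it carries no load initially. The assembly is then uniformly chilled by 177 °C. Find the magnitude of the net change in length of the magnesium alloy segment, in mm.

Free thermal contraction of the whole bar: Σ αᵢΔT Lᵢ = 11.1×10⁻⁶×177×450 + 26.3×10⁻⁶×177×210 + 18.5×10⁻⁶×177×700 = 4.154 mm.
The rigid supports impose zero overall length change; the single axial force P common to all segments must satisfy P Σ Lᵢ/(AᵢEᵢ) = δ_free.
The series flexibility is Σ Lᵢ/(AᵢEᵢ) = 450/(1025×105×10³) + 210/(2350×44×10³) + 700/(350×101×10³) = 2.601×10⁻⁵ mm/N.
P = 4.154 / 2.601×10⁻⁵ = 159700 N = 159.7 kN, tensile.
For the magnesium alloy segment, free thermal change = 26.3×10⁻⁶×177×210 = 0.9776 mm and elastic change from P = 159700×210/(2350×44×10³) = 0.3243 mm; these oppose, so the net change is 0.653 mm (segment shortens).

|ΔL| ≈ 0.653 mm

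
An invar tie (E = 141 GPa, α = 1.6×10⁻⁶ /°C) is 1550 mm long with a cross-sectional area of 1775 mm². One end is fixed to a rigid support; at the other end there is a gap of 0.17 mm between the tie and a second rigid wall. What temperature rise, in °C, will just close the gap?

ΔT ≈ 68.5 °C

The gap closes when αΔT L = 0.17 mm, since the tie is still unstressed at that instant.
So ΔT = g/(αL) = 0.17/(1.6×10⁻⁶ × 1550) = 68.55 °C.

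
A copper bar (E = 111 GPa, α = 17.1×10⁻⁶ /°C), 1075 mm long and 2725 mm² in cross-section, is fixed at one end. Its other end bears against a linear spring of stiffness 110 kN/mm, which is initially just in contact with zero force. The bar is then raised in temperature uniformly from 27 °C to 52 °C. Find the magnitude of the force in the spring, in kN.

P ≈ 36.3 kN

The unrestrained thermal change is αΔT L = 17.1×10⁻⁶ × 25 × 1075 = 0.4596 mm.
Let P be the compressive force at the spring. The bar shortens elastically by PL/(AE) and the spring compresses by P/k; together these equal δ_free.
So P = δ_free / [L/(AE) + 1/k] = 0.4596 / [ 1075/(2725×111×10³) + 1/(110×10³) ].
P = 0.4596 / 1.264×10⁻⁵ = 36340 N.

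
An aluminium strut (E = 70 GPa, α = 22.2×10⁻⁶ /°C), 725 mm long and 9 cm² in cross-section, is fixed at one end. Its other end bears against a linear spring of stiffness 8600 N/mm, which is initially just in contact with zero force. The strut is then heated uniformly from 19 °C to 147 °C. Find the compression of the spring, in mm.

The unrestrained thermal change is αΔT L = 22.2×10⁻⁶ × 128 × 725 = 2.06 mm.
Let P be the compressive force at the spring. The strut shortens elastically by PL/(AE) and the spring compresses by P/k; together these equal δ_free.
P [ L/(AE) + 1/k ] = δ_free → P [ 725/(900×70×10³) + 1/(8600) ] = 2.06.
P = 2.06 / 0.0001278 = 16120 N.
Spring compression = P/k = 16120/(8600) = 1.875 mm.

δ ≈ 1.87 mm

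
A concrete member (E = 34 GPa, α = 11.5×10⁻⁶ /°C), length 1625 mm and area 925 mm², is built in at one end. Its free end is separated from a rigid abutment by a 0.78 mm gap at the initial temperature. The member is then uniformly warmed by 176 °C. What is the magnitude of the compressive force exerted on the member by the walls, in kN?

Free thermal elongation = αΔT L = 11.5×10⁻⁶ × 176 × 1625 = 3.289 mm.
This exceeds the 0.78 mm gap, so the wall pushes back. The portion of expansion that must be recovered elastically is δ_free − gap = 3.289 − 0.78 = 2.509 mm.
Compatibility: PL/(AE) = 2.509 mm, so σ = P/A = E × (2.509/1625) = 52.5 MPa.
P = σA = 52.5 × 925 = 48.56 kN.

P ≈ 48.6 kN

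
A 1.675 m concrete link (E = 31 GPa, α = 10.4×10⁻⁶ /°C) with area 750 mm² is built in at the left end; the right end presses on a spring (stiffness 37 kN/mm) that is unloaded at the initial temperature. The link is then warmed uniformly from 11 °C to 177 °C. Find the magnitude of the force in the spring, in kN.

P ≈ 29.2 kN

The unrestrained thermal change is αΔT L = 10.4×10⁻⁶ × 166 × 1675 = 2.892 mm.
With a force P in the spring, the elastic change of the link is PL/(AE) and that of the spring is P/k; compatibility requires their sum to equal δ_free.
P [ L/(AE) + 1/k ] = δ_free → P [ 1675/(750×31×10³) + 1/(37×10³) ] = 2.892.
P = 2.892 / 9.907×10⁻⁵ = 29190 N.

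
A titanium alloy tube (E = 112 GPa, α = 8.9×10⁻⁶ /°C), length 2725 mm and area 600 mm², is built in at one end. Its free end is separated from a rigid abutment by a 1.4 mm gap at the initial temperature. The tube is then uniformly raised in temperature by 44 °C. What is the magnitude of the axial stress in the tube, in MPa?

Free thermal elongation = αΔT L = 8.9×10⁻⁶ × 44 × 2725 = 1.067 mm.
This is smaller than the 1.4 mm clearance, so the tube expands freely without reaching the stop — the stress is zero.

σ ≈ 0 MPa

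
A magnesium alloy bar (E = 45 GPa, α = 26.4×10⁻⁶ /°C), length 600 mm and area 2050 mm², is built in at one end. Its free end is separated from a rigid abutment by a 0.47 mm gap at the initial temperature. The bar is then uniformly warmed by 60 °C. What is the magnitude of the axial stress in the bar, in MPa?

σ ≈ 36 MPa (compressive)

Free thermal elongation = αΔT L = 26.4×10⁻⁶ × 60 × 600 = 0.9504 mm.
After closing the 0.47 mm clearance, 0.9504 − 0.47 = 0.4804 mm of expansion remains to be suppressed by the wall.
Compatibility: PL/(AE) = 0.4804 mm, so σ = P/A = E × (0.4804/600) = 36.03 MPa.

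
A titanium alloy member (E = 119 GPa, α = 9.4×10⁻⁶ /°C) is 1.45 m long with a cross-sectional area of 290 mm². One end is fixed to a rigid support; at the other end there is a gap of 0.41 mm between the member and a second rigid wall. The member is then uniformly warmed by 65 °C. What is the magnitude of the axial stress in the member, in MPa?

σ ≈ 39.1 MPa (compressive)

Free thermal elongation = αΔT L = 9.4×10⁻⁶ × 65 × 1450 = 0.886 mm.
After closing the 0.41 mm clearance, 0.886 − 0.41 = 0.476 mm of expansion remains to be suppressed by the wall.
That suppressed elongation corresponds to σ = E·Δ/L = 119×10³ × 0.476/1450 = 39.06 MPa.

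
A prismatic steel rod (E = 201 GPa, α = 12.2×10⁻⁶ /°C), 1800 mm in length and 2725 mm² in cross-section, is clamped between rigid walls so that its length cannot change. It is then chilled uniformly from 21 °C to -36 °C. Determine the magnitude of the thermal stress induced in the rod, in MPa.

The supports are rigid, so the total axial strain is zero. The restrained thermal strain is ε = αΔT = 12.2×10⁻⁶ × 57 = 695.4×10⁻⁶.
Hence σ = E·αΔT = 201×10³ × 695.4×10⁻⁶ = 139.8 MPa, tensile.

σ ≈ 140 MPa (tensile)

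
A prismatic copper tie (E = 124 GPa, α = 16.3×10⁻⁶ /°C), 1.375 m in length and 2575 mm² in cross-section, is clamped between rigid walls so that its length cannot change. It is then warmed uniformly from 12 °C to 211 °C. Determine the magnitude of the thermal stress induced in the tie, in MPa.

σ ≈ 402 MPa (compressive)

The supports are rigid, so the total axial strain is zero. The restrained thermal strain is ε = αΔT = 16.3×10⁻⁶ × 199 = 3243.7×10⁻⁶.
Hence σ = E·αΔT = 124×10³ × 3243.7×10⁻⁶ = 402.2 MPa, compressive.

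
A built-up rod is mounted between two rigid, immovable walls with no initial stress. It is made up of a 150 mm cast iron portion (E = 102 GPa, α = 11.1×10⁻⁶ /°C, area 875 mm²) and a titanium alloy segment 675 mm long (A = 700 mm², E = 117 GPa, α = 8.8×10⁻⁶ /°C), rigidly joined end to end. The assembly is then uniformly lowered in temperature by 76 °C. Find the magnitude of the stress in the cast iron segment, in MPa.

If the supports were absent, the total length change would be Σ αᵢΔT Lᵢ = 11.1×10⁻⁶×76×150 + 8.8×10⁻⁶×76×675 = 0.578 mm.
The walls prevent any net length change, so an axial force P (same in every segment) develops. Compatibility: P · Σ Lᵢ/(AᵢEᵢ) = δ_free.
Σ Lᵢ/(AᵢEᵢ) = 150/(875×102×10³) + 675/(700×117×10³) = 9.922×10⁻⁶ mm/N.
P = 0.578 / 9.922×10⁻⁶ = 58250 N = 58.25 kN, tensile.
σ_{cast iron} = P / A = 58250 / 875 = 66.57 MPa.

σ ≈ 66.6 MPa (tensile)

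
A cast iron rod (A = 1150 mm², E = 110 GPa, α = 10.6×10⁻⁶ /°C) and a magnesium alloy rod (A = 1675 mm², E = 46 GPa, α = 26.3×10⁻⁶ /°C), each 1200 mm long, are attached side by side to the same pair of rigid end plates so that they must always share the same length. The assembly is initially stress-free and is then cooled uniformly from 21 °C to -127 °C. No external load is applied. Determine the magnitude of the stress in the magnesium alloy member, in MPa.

Both members must finish at the same length. With the larger α, the magnesium alloy tends to over-contract; the plates restrain it, putting the magnesium alloy in tension and the cast iron in compression. With no external load the two internal forces are equal and opposite, magnitude P.
Equating the net (thermal + elastic) strains gives |α₁ − α₂|·ΔT = P·[1/(A₁E₁) + 1/(A₂E₂)].
|α₁ − α₂|·ΔT = 15.7×10⁻⁶ × 148 = 0.002324.
1/(A₁E₁) + 1/(A₂E₂) = 1/(1150×110×10³) + 1/(1675×46×10³) = 2.088×10⁻⁸ N⁻¹.
So P = 0.002324 / 2.088×10⁻⁸ = 111.3 kN.
σ_{magnesium alloy} = P/A₂ = 111300/1675 = 66.43 MPa, tensile.

σ ≈ 66.4 MPa (tensile)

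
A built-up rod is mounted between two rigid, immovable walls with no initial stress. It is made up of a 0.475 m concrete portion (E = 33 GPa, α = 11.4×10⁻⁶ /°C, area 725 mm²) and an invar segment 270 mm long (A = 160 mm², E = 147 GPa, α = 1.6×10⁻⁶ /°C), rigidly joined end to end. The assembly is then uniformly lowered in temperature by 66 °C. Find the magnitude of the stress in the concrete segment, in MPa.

If the supports were absent, the total length change would be Σ αᵢΔT Lᵢ = 11.4×10⁻⁶×66×475 + 1.6×10⁻⁶×66×270 = 0.3859 mm.
Since the ends are fixed, an axial force P builds up, equal in every segment, with P · Σ Lᵢ/(AᵢEᵢ) = δ_free.
The series flexibility is Σ Lᵢ/(AᵢEᵢ) = 475/(725×33×10³) + 270/(160×147×10³) = 3.133×10⁻⁵ mm/N.
Hence P = δ_free / Σ(L/AE) = 0.3859/3.133×10⁻⁵ = 12.32 kN (tensile).
σ_{concrete} = P / A = 12320 / 725 = 16.99 MPa.

σ ≈ 17 MPa (tensile)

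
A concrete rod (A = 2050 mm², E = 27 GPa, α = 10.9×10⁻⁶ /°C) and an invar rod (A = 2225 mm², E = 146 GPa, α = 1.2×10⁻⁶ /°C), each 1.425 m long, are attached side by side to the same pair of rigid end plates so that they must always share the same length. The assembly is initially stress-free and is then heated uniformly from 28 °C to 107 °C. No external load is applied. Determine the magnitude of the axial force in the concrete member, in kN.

Equilibrium of a rigid end plate with no external load gives equal and opposite internal forces ±P in the two members. Since α_{concrete} > α_{invar}, heating drives the concrete into compression and the invar into tension.
Equating the net (thermal + elastic) strains gives |α₁ − α₂|·ΔT = P·[1/(A₁E₁) + 1/(A₂E₂)].
|α₁ − α₂|·ΔT = 9.7×10⁻⁶ × 79 = 0.0007663.
1/(A₁E₁) + 1/(A₂E₂) = 1/(2050×27×10³) + 1/(2225×146×10³) = 2.115×10⁻⁸ N⁻¹.
So P = 0.0007663 / 2.115×10⁻⁸ = 36.24 kN.

P ≈ 36.2 kN (compressive in the concrete)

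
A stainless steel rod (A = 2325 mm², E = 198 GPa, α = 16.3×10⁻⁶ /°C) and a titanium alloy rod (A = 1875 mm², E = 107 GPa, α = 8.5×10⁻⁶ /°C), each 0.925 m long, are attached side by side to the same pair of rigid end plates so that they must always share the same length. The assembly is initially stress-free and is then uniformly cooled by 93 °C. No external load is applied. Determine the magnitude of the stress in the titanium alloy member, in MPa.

Both members must finish at the same length. With the larger α, the stainless steel tends to over-contract; the plates restrain it, putting the stainless steel in tension and the titanium alloy in compression. With no external load the two internal forces are equal and opposite, magnitude P.
Equating the net (thermal + elastic) strains gives |α₁ − α₂|·ΔT = P·[1/(A₁E₁) + 1/(A₂E₂)].
|α₁ − α₂|·ΔT = 7.8×10⁻⁶ × 93 = 0.0007254.
1/(A₁E₁) + 1/(A₂E₂) = 1/(2325×198×10³) + 1/(1875×107×10³) = 7.157×10⁻⁹ N⁻¹.
So P = 0.0007254 / 7.157×10⁻⁹ = 101.4 kN.
σ_{titanium alloy} = P/A₂ = 101400/1875 = 54.06 MPa, compressive.

σ ≈ 54.1 MPa (compressive)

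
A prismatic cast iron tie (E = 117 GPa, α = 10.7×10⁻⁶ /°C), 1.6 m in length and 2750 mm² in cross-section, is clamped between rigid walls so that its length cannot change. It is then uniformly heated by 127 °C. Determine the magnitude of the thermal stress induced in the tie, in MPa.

σ ≈ 159 MPa (compressive)

Because both ends are immovable the net strain is zero, and the suppressed thermal strain is αΔT = 10.7×10⁻⁶ × 127 = 1358.9×10⁻⁶.
σ = EαΔT = 117×10³ × 10.7×10⁻⁶ × 127 = 159 MPa (compressive; the tie is trying to expand).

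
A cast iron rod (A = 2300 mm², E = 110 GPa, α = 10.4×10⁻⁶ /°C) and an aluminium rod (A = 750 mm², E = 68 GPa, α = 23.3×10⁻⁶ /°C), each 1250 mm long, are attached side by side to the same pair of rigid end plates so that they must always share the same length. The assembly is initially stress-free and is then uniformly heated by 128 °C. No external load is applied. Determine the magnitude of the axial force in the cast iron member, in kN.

P ≈ 70.1 kN (tensile in the cast iron)

The aluminium has the larger α, so on heating it would change length more than the cast iron if both were free. The rigid plates force a common final length, so the aluminium is put into compression and the cast iron into tension, with equal and opposite forces P (no external load).
Equating the net (thermal + elastic) strains gives |α₁ − α₂|·ΔT = P·[1/(A₁E₁) + 1/(A₂E₂)].
|α₁ − α₂|·ΔT = 12.9×10⁻⁶ × 128 = 0.001651.
1/(A₁E₁) + 1/(A₂E₂) = 1/(2300×110×10³) + 1/(750×68×10³) = 2.356×10⁻⁸ N⁻¹.
So P = 0.001651 / 2.356×10⁻⁸ = 70.08 kN.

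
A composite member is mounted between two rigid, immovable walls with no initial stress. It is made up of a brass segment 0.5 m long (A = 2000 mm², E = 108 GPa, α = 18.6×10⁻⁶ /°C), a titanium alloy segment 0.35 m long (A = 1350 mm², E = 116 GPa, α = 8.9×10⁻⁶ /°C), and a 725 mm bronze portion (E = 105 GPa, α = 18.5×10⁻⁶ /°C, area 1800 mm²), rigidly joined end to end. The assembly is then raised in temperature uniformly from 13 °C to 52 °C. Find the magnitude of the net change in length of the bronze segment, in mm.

|ΔL| ≈ 0.0623 mm

With the walls removed the bar would change length by δ_free = Σ αᵢΔT Lᵢ = 18.6×10⁻⁶×39×500 + 8.9×10⁻⁶×39×350 + 18.5×10⁻⁶×39×725 = 1.007 mm.
The rigid supports impose zero overall length change; the single axial force P common to all segments must satisfy P Σ Lᵢ/(AᵢEᵢ) = δ_free.
The series flexibility is Σ Lᵢ/(AᵢEᵢ) = 500/(2000×108×10³) + 350/(1350×116×10³) + 725/(1800×105×10³) = 8.386×10⁻⁶ mm/N.
P = 1.007 / 8.386×10⁻⁶ = 120100 N = 120.1 kN, compressive.
For the bronze segment, free thermal change = 18.5×10⁻⁶×39×725 = 0.5231 mm and elastic change from P = 120100×725/(1800×105×10³) = 0.4608 mm; these oppose, so the net change is 0.0623 mm (segment lengthens).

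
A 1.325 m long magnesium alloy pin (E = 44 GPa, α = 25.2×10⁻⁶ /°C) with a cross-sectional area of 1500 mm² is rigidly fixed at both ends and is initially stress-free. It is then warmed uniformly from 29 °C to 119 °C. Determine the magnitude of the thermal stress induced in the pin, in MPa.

σ ≈ 99.8 MPa (compressive)

The supports are rigid, so the total axial strain is zero. The restrained thermal strain is ε = αΔT = 25.2×10⁻⁶ × 90 = 2268×10⁻⁶.
Hence σ = E·αΔT = 44×10³ × 2268×10⁻⁶ = 99.79 MPa, compressive.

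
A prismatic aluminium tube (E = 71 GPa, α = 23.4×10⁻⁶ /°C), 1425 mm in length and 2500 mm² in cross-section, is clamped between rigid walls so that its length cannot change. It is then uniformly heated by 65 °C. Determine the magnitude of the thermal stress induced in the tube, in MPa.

σ ≈ 108 MPa (compressive)

The supports are rigid, so the total axial strain is zero. The restrained thermal strain is ε = αΔT = 23.4×10⁻⁶ × 65 = 1521×10⁻⁶.
The stress required to suppress this strain is σ = Eε = 71×10³ × 1521×10⁻⁶ = 108 MPa, compressive since the tube is trying to expand.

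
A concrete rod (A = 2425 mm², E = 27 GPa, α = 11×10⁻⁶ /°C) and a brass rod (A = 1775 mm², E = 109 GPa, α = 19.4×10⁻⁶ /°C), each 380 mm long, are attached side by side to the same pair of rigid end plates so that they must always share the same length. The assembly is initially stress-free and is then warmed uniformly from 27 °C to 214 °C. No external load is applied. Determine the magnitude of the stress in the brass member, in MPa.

Both members must finish at the same length. With the larger α, the brass tends to over-expand; the plates restrain it, putting the brass in compression and the concrete in tension. With no external load the two internal forces are equal and opposite, magnitude P.
Setting the final lengths equal and cancelling L: (α₁ − α₂)ΔT = P/(A₁E₁) + P/(A₂E₂).
|α₁ − α₂|·ΔT = 8.4×10⁻⁶ × 187 = 0.001571.
1/(A₁E₁) + 1/(A₂E₂) = 1/(2425×27×10³) + 1/(1775×109×10³) = 2.044×10⁻⁸ N⁻¹.
P = 0.001571 / 2.044×10⁻⁸ = 76840 N = 76.84 kN.
σ_{brass} = P/A₂ = 76840/1775 = 43.29 MPa, compressive.

σ ≈ 43.3 MPa (compressive)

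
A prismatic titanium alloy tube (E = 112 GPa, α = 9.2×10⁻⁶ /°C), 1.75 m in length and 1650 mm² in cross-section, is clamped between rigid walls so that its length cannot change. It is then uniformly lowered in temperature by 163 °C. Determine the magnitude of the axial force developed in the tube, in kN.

P ≈ 277 kN (tensile)

The ends cannot move, so σ = EαΔT = 112×10³ × 9.2×10⁻⁶ × 163 = 168 MPa.
P = AEαΔT = 1650 × 112×10³ × 9.2×10⁻⁶ × 163 = 277.1 kN (tensile).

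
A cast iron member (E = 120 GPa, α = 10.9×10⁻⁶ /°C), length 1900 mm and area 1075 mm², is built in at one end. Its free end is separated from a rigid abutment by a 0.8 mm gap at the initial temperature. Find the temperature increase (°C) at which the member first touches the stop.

ΔT ≈ 38.6 °C

The gap closes when αΔT L = 0.8 mm, since the member is still unstressed at that instant.
So ΔT = g/(αL) = 0.8/(10.9×10⁻⁶ × 1900) = 38.63 °C.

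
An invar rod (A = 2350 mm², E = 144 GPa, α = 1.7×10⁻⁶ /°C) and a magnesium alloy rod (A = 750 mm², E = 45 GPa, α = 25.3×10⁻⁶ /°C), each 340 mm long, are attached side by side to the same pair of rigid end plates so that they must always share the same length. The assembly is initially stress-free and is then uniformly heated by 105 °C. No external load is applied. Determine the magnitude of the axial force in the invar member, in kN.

The magnesium alloy has the larger α, so on heating it would change length more than the invar if both were free. The rigid plates force a common final length, so the magnesium alloy is put into compression and the invar into tension, with equal and opposite forces P (no external load).
Setting the final lengths equal and cancelling L: (α₁ − α₂)ΔT = P/(A₁E₁) + P/(A₂E₂).
|α₁ − α₂|·ΔT = 23.6×10⁻⁶ × 105 = 0.002478.
1/(A₁E₁) + 1/(A₂E₂) = 1/(2350×144×10³) + 1/(750×45×10³) = 3.258×10⁻⁸ N⁻¹.
So P = 0.002478 / 3.258×10⁻⁸ = 76.05 kN.

P ≈ 76 kN (tensile in the invar)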